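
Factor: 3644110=2^1 * 5^1 * 364411^1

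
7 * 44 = 308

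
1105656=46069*24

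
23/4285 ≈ 0.00537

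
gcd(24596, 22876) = 172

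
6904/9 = 767+1/9 ≈ 767.11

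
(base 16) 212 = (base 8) 1022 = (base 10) 530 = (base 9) 648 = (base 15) 255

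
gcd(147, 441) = 147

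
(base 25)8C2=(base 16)14B6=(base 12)309A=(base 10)5302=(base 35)4BH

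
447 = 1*447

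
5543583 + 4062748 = 9606331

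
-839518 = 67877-907395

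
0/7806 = 0 = 0.00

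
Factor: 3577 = 7^2*73^1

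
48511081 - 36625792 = 11885289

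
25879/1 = 25879 = 25879.00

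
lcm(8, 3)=24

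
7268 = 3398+3870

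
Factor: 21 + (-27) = -1 * 2^1 * 3^1 = -6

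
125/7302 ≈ 0.0171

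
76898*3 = 230694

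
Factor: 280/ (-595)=-1*2^3*17^ (-1)=-8/17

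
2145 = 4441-2296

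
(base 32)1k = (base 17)31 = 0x34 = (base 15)37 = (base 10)52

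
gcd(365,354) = 1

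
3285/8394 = 1095/2798 ≈ 0.391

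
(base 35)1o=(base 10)59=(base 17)38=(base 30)1t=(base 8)73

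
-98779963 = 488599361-587379324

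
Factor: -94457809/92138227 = -1*41^1*2303849^1*92138227^(-1)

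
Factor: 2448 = 2^4*3^2*17^1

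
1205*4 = 4820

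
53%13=1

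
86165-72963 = 13202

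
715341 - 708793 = 6548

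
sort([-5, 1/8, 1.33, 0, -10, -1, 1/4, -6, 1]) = [-10, -6, -5, -1, 0, 1/8, 1/4, 1, 1.33]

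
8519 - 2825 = 5694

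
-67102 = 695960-763062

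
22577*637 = 14381549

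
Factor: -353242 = -1*2^1*239^1*739^1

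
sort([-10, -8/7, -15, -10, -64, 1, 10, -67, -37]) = [-67, -64, -37, -15, -10, -10, -8/7, 1, 10]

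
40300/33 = 1221 + 7/33 ≈ 1221.21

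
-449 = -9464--9015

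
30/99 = 10/33 ≈ 0.303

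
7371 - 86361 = -78990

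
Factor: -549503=-1*549503^1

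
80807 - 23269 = 57538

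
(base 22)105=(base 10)489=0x1e9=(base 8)751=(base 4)13221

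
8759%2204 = 2147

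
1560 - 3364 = -1804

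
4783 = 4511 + 272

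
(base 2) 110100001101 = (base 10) 3341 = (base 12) 1b25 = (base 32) 38d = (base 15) ecb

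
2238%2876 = 2238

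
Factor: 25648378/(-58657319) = -1 * 2^1 * 89^(-1) * 587^1 * 3121^1 * 94153^(-1) = -3664054/8379617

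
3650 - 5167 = -1517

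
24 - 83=-59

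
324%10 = 4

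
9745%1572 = 313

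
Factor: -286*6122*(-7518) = 2^3*3^1*7^1*11^1*13^1*179^1*3061^1 = 13163206056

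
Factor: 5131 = 7^1*733^1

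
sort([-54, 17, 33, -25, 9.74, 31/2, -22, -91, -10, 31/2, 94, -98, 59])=[-98, -91, -54, -25, -22, -10, 9.74, 31/2, 31/2, 17, 33, 59, 94]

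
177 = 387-210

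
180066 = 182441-2375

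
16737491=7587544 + 9149947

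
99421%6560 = 1021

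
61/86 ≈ 0.709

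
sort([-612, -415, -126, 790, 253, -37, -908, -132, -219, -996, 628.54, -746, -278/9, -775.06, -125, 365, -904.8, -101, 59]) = [-996, -908, -904.8, -775.06, -746, -612, -415, -219, -132, -126, -125, -101, -37, -278/9, 59, 253, 365, 628.54, 790]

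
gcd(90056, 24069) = 1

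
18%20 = 18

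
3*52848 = 158544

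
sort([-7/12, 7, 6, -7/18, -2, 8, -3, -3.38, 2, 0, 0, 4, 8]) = [-3.38, -3, -2, -7/12, -7/18, 0, 0, 2, 4, 6, 7, 8, 8]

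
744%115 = 54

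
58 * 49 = 2842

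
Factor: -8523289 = -1*101^1*84389^1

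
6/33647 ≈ 0.000178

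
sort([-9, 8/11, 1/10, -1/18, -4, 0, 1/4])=[-9, -4, -1/18, 0, 1/10, 1/4, 8/11]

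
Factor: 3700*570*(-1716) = -1*2^5*3^2*5^3*11^1*13^1*19^1*37^1 = -3619044000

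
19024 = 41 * 464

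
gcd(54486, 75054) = 6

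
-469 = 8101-8570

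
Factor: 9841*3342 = 2^1*3^1*13^1*557^1*757^1 = 32888622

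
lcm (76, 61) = 4636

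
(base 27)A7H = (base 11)56A5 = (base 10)7496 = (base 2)1110101001000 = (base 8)16510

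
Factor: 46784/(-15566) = -1*2^5*17^1*181^(-1) = -544/181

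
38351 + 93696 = 132047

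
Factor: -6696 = -1 * 2^3 * 3^3 * 31^1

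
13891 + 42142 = 56033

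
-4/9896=-1/2474≈-0.000404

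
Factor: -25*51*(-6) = 2^1*3^2*5^2*17^1 = 7650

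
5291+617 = 5908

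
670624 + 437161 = 1107785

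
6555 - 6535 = 20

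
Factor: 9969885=3^4*5^1*103^1*239^1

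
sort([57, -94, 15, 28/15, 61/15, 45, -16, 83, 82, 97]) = [-94, -16, 28/15, 61/15, 15, 45, 57, 82, 83, 97]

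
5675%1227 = 767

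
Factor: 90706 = 2^1 * 7^1 * 11^1 * 19^1 * 31^1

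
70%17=2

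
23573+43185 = 66758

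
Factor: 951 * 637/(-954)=-1 * 2^(-1) * 3^(-1) * 7^2 * 13^1 * 53^(-1) * 317^1=-201929/318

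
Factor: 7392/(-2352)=-1*2^1*7^(-1)*11^1=-22/7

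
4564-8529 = -3965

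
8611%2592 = 835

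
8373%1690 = 1613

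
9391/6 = 1565 + 1/6 ≈ 1565.17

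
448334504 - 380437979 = 67896525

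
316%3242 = 316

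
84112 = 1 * 84112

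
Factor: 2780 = 2^2*5^1*139^1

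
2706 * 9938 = 26892228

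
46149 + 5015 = 51164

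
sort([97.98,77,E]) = [E,77,97.98]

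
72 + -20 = 52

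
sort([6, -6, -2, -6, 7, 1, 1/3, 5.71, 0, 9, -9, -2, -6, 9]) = [-9, -6, -6, -6, -2, -2, 0, 1/3, 1, 5.71, 6, 7, 9, 9]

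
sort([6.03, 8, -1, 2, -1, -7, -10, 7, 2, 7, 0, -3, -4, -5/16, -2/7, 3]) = [-10, -7, -4, -3, -1, -1, -5/16, -2/7, 0, 2, 2, 3, 6.03, 7, 7, 8]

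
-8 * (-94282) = 754256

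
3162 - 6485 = -3323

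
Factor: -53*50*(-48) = 2^5*3^1*5^2*53^1 = 127200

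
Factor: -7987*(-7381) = 7^2*11^2*61^1*163^1 = 58952047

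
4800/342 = 14 + 2/57 ≈ 14.04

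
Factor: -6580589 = -1*619^1*10631^1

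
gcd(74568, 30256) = 8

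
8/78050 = 4/39025 ≈ 0.000102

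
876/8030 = 6/55 ≈ 0.109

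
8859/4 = 2214 + 3/4 = 2214.75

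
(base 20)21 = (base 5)131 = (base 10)41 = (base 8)51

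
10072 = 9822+250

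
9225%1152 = 9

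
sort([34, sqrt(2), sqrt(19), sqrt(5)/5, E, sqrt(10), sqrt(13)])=[sqrt(5)/5, sqrt(2), E, sqrt(10), sqrt(13), sqrt(19), 34]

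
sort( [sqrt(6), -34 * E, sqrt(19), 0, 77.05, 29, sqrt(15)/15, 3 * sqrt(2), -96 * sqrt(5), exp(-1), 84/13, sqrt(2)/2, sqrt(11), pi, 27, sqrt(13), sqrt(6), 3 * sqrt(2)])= [-96 * sqrt(5), -34 * E, 0, sqrt(15)/15, exp(-1), sqrt(2)/2, sqrt(6), sqrt(6), pi, sqrt(11), sqrt(13), 3 * sqrt(2), 3 * sqrt(2), sqrt(19), 84/13, 27, 29, 77.05]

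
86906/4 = 43453/2 = 21726.50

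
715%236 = 7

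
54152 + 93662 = 147814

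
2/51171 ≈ 0.0000391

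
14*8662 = 121268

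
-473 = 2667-3140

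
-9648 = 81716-91364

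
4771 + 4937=9708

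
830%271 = 17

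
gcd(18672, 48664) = 8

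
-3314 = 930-4244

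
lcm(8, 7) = 56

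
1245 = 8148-6903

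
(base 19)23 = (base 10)41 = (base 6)105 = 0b101001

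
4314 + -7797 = -3483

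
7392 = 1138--6254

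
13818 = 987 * 14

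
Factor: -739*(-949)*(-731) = -1*13^1*17^1*43^1*73^1*739^1 = -512658341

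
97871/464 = 210 + 431/464 ≈ 210.93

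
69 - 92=-23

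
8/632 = 1/79 ≈ 0.0127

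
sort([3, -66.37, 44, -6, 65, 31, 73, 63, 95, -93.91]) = [-93.91, -66.37, -6, 3, 31, 44, 63, 65, 73, 95]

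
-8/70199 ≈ -0.000114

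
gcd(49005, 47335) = 5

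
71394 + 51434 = 122828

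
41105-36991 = 4114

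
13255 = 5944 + 7311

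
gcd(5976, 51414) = 6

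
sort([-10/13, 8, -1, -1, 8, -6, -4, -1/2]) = [-6, -4, -1, -1, -10/13, -1/2, 8, 8]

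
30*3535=106050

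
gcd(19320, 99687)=21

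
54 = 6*9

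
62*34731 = 2153322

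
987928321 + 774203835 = 1762132156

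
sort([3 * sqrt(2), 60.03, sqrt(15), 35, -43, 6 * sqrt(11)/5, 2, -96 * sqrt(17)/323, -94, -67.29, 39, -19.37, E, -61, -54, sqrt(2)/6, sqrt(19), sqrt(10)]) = [-94, -67.29, -61, -54, -43, -19.37, -96 * sqrt(17)/323, sqrt(2)/6, 2, E, sqrt(10), sqrt(15), 6 * sqrt(11)/5, 3 * sqrt(2), sqrt(19), 35, 39, 60.03]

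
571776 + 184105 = 755881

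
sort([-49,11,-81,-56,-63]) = [-81,-63,-56,-49,11]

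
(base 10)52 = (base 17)31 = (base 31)1l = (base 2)110100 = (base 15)37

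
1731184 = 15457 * 112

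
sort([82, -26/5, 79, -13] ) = [-13, -26/5, 79, 82] 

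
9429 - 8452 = 977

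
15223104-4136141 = 11086963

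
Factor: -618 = -1 * 2^1 * 3^1 * 103^1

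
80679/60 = 1344 + 13/20 = 1344.65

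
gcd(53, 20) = 1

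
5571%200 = 171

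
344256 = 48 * 7172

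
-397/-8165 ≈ 0.0486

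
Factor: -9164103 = -1 * 3^1 * 13^1 * 234977^1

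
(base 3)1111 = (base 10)40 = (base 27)1d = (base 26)1e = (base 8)50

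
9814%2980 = 874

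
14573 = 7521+7052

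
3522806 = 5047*698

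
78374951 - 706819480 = -628444529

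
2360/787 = 2 + 786/787 ≈ 3.00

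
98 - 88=10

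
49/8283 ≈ 0.00592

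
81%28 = 25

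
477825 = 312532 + 165293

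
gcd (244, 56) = 4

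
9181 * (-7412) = -68049572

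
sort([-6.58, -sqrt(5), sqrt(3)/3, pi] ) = [-6.58, -sqrt(5), sqrt(3)/3, pi] 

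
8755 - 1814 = 6941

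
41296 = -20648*(-2)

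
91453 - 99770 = -8317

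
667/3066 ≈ 0.218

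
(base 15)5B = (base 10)86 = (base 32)2M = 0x56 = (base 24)3E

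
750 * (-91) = -68250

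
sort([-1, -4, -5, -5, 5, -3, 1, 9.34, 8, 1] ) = [-5, -5, -4, -3, -1, 1, 1, 5, 8, 9.34] 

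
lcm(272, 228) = 15504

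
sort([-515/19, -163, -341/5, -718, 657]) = [-718, -163, -341/5, -515/19, 657]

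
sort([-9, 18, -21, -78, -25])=[-78, -25, -21, -9, 18]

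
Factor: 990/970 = 3^2*11^1*97^ (-1) = 99/97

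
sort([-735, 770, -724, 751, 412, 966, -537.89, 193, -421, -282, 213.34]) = [-735, -724, -537.89, -421, -282, 193, 213.34, 412, 751, 770, 966]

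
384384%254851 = 129533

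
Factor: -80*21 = -1*2^4*3^1*5^1*7^1 = -1680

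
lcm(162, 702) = 2106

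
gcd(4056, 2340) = 156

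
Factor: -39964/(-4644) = 3^(-3)*43^(-1)*97^1*103^1 = 9991/1161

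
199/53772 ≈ 0.00370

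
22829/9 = 2536 + 5/9 ≈ 2536.56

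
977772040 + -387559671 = 590212369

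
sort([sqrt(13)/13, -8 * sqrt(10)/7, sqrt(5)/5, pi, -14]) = [-14, -8 * sqrt(10)/7, sqrt(13)/13, sqrt(5)/5, pi]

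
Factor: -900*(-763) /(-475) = -1*2^2*3^2*7^1*19^(-1)*109^1 = -27468/19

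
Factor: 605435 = 5^1*19^1*6373^1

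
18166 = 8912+9254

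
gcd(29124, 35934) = 6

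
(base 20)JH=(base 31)CP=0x18D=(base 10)397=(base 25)FM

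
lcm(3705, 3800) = 148200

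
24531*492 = 12069252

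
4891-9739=-4848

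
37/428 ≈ 0.0864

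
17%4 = 1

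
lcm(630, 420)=1260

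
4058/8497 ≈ 0.478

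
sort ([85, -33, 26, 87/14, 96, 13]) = [-33, 87/14, 13, 26, 85, 96]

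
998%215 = 138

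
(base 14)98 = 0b10000110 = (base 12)b2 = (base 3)11222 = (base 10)134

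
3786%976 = 858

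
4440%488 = 48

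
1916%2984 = 1916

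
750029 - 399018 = 351011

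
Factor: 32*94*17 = 2^6*17^1*47^1 = 51136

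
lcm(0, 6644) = 0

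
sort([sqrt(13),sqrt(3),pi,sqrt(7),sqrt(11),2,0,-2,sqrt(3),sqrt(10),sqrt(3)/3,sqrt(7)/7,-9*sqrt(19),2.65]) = [-9*sqrt(19),-2,0,sqrt(7)/7,sqrt(3)/3,sqrt(3),sqrt(3),2,sqrt(7),2.65,pi,sqrt(10),sqrt(11),sqrt(13)]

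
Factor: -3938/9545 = -1 * 2^1 * 5^(-1) * 11^1 * 23^(-1) * 83^(-1) * 179^1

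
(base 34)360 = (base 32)3io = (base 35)2yw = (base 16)e58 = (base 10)3672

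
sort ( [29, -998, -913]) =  [-998, -913, 29]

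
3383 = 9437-6054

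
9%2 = 1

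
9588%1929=1872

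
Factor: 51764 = 2^2 * 12941^1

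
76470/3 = 25490 = 25490.00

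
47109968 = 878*53656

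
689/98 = 7+3/98 ≈ 7.03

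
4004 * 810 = 3243240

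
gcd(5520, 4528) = 16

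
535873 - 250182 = 285691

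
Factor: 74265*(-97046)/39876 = -1*2^(-1)*5^1*3323^(-1)*4951^1*48523^1 = -1201186865/6646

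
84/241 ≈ 0.349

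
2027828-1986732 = 41096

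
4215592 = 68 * 61994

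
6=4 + 2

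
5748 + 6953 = 12701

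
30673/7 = 4381 + 6/7≈4381.86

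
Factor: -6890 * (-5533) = 2^1 * 5^1 * 11^1 * 13^1 * 53^1 * 503^1 = 38122370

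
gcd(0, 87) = 87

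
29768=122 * 244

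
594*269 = 159786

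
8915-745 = 8170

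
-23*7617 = -175191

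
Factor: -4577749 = -1*11^1*416159^1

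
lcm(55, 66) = 330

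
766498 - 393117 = 373381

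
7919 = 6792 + 1127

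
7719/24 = 2573/8 ≈ 321.63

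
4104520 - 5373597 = -1269077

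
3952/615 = 6 + 262/615 ≈ 6.43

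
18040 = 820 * 22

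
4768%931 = 113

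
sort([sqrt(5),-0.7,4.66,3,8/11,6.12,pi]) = [-0.7,8/11,sqrt(5),3,pi,4.66,6.12]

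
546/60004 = 39/4286≈0.00910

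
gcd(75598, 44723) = 1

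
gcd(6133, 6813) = 1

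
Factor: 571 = 571^1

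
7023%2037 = 912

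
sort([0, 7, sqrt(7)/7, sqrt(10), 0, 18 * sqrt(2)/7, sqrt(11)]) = [0, 0, sqrt(7)/7, sqrt(10), sqrt(11), 18 * sqrt(2)/7, 7]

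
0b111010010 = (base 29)g2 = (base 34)do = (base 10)466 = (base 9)567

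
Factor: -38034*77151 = -1*2^1*3^3*2113^1*25717^1 = -2934361134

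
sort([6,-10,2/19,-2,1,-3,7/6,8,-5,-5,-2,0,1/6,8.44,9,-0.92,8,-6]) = [-10,-6,-5,-5,-3,-2,-2,-0.92,0,2/19,1/6,1,7/6,6,8,8,8.44,9]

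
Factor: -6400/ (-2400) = 2^3 * 3^ (-1) = 8/3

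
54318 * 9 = 488862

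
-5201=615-5816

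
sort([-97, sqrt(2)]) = [-97, sqrt(2)]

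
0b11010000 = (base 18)ba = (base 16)d0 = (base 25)88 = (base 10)208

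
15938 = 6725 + 9213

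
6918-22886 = -15968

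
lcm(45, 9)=45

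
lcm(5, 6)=30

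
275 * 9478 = 2606450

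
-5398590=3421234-8819824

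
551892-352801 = 199091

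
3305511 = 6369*519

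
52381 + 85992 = 138373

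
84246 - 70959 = 13287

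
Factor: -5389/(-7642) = 2^(-1) * 17^1 * 317^1 * 3821^(-1)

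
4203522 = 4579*918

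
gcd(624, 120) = 24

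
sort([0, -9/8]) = [-9/8, 0]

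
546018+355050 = 901068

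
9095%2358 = 2021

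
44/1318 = 22/659 ≈ 0.0334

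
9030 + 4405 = 13435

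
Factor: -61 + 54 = -1*7^1 = -7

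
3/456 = 1/152 ≈ 0.00658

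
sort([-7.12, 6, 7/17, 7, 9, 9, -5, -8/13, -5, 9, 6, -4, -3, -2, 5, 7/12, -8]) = [-8, -7.12, -5, -5, -4, -3, -2, -8/13, 7/17, 7/12, 5, 6, 6, 7, 9, 9, 9]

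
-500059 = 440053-940112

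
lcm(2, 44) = 44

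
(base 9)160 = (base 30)4f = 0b10000111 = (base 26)55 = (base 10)135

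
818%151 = 63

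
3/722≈0.00416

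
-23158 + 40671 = 17513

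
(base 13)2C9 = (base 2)111110111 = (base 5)4003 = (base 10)503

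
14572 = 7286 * 2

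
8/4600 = 1/575 ≈ 0.00174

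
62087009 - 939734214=-877647205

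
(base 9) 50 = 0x2d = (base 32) 1d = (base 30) 1f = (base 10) 45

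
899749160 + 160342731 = 1060091891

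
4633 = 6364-1731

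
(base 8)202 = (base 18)74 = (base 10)130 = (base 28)4i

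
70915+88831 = 159746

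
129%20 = 9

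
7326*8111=59421186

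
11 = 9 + 2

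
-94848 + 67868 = -26980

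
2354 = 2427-73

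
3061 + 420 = 3481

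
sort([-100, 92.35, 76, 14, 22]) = [-100, 14, 22, 76, 92.35]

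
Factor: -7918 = -1 * 2^1 * 37^1 * 107^1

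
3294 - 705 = 2589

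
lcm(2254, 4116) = 94668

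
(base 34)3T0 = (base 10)4454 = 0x1166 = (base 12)26B2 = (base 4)1011212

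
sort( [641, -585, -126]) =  [-585, -126, 641]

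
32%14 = 4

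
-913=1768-2681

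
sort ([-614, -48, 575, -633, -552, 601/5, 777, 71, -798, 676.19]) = [-798, -633, -614, -552, -48, 71, 601/5, 575, 676.19, 777]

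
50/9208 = 25/4604 ≈ 0.00543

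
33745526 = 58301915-24556389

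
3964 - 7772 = -3808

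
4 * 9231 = 36924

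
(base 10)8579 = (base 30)9ft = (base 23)g50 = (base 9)12682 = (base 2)10000110000011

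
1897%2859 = 1897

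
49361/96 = 514 + 17/96 ≈ 514.18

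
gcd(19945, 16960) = 5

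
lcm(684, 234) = 8892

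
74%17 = 6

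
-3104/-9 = 344+8/9 ≈ 344.89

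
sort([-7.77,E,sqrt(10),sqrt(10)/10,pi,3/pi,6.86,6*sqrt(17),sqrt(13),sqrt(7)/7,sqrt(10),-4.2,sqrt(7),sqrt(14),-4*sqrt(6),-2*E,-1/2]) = [-4*sqrt(6),-7.77,-2*E,-4.2,-1/2,sqrt(10)/10,sqrt(7)/7,3/pi,sqrt(7),E,pi,sqrt(10),sqrt(10),sqrt(13),sqrt(14),6.86,6*sqrt(17)]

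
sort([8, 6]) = [6, 8]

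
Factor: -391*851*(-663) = 3^1*13^1*17^2*23^2*37^1 = 220607283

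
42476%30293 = 12183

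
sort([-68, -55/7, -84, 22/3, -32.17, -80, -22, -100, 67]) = [-100, -84, -80, -68, -32.17, -22, -55/7, 22/3, 67]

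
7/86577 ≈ 0.0000809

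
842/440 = 421/220 ≈ 1.91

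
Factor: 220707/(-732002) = -1 * 2^(-1) * 3^2 * 137^1 * 179^1 * 366001^(-1)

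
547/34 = 16 + 3/34≈16.09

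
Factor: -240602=-1 * 2^1 * 59^1 * 2039^1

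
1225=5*245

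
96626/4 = 24156 + 1/2 = 24156.50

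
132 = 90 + 42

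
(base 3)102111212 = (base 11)6340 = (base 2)10000011001001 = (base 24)edh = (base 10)8393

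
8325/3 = 2775 = 2775.00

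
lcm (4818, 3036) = 221628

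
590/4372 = 295/2186 ≈ 0.135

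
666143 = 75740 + 590403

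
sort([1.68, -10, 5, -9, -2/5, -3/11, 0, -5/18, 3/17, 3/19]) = [-10, -9, -2/5, -5/18, -3/11, 0, 3/19, 3/17, 1.68, 5]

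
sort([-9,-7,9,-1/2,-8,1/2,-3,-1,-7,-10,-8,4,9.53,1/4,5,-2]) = [-10,-9,-8,-8,-7,-7,-3,-2,-1,-1/2,1/4,1/2,4,5,9,9.53]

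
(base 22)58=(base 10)118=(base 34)3g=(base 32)3m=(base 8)166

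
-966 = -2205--1239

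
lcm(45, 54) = 270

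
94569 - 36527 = 58042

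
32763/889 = 36+759/889 ≈ 36.85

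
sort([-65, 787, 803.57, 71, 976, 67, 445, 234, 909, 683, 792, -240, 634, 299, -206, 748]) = [-240, -206, -65, 67, 71, 234, 299, 445, 634, 683, 748, 787, 792, 803.57, 909, 976]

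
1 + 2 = 3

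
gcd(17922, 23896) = 5974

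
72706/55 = 1321 + 51/55 ≈ 1321.93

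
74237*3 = 222711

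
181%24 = 13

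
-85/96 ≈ -0.885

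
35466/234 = 5911/39≈151.56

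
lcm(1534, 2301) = 4602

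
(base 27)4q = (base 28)4m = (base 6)342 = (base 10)134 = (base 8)206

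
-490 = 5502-5992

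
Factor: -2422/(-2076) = 2^(-1)*3^(-1)*7^1 = 7/6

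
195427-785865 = -590438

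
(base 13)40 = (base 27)1p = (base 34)1i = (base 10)52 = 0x34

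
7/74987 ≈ 0.0000933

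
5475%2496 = 483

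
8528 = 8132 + 396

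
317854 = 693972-376118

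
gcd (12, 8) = 4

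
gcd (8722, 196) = 98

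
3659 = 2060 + 1599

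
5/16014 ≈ 0.000312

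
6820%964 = 72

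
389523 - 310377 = 79146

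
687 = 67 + 620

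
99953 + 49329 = 149282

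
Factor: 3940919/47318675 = 5^(-2) * 101^1 * 149^(-1) * 12703^(-1) * 39019^1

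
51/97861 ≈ 0.000521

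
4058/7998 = 2029/3999 ≈ 0.507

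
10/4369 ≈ 0.00229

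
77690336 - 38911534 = 38778802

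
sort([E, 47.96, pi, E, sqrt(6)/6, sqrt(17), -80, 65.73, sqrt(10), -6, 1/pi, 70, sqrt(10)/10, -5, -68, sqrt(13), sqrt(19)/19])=[-80, -68, -6, -5, sqrt(19)/19, sqrt(10)/10, 1/pi, sqrt(6)/6, E, E, pi, sqrt(10), sqrt(13), sqrt(17), 47.96, 65.73, 70]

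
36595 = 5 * 7319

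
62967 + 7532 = 70499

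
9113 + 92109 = 101222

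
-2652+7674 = 5022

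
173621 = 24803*7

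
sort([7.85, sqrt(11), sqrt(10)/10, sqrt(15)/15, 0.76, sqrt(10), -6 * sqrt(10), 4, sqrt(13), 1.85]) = [-6 * sqrt(10), sqrt(15)/15, sqrt(10)/10, 0.76, 1.85, sqrt(10), sqrt(11), sqrt(13), 4, 7.85]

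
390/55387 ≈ 0.00704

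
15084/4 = 3771 = 3771.00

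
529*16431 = 8691999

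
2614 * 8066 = 21084524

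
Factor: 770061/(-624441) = -1*208147^(-1)*256687^1 = -256687/208147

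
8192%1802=984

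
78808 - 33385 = 45423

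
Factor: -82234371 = -1*3^1*27411457^1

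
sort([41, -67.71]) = [-67.71, 41]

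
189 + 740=929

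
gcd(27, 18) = 9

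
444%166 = 112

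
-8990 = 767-9757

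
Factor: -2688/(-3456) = 3^(-2)*7^1 = 7/9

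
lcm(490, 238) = 8330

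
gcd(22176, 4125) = 33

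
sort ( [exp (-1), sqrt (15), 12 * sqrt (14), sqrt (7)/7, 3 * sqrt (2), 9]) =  [exp (-1), sqrt (7)/7, sqrt (15), 3 * sqrt (2), 9, 12 * sqrt (14)]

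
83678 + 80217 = 163895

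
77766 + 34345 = 112111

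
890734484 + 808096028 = 1698830512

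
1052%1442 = 1052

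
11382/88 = 5691/44≈129.34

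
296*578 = 171088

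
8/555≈0.0144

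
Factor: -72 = -1*2^3*3^2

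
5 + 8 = 13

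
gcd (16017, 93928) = 1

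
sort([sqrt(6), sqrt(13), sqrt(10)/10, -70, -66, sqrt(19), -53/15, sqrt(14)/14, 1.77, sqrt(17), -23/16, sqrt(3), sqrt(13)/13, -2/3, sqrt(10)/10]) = [-70, -66, -53/15, -23/16, -2/3, sqrt(14)/14, sqrt(13)/13, sqrt(10)/10, sqrt(10)/10, sqrt(3), 1.77, sqrt(6), sqrt(13), sqrt(17), sqrt(19)]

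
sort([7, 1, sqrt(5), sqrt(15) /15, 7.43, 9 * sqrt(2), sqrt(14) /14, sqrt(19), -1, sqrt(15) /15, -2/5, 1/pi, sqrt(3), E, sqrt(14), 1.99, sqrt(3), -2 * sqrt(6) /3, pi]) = [-2 * sqrt(6) /3, -1, -2/5, sqrt(15) /15, sqrt(15) /15, sqrt(14) /14, 1/pi, 1, sqrt(3), sqrt(3), 1.99, sqrt(5), E, pi, sqrt(14), sqrt(19), 7, 7.43, 9 * sqrt(2)]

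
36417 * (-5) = -182085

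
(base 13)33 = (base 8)52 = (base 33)19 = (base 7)60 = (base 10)42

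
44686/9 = 4965 + 1/9 ≈ 4965.11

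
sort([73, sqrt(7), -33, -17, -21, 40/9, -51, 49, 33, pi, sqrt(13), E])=[-51, -33, -21, -17, sqrt(7), E, pi, sqrt(13), 40/9, 33, 49, 73]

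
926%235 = 221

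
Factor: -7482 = -1*2^1*3^1*29^1*43^1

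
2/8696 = 1/4348 ≈ 0.000230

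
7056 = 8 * 882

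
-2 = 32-34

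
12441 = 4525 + 7916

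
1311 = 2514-1203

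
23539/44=534+43/44 ≈ 534.98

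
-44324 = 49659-93983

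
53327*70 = 3732890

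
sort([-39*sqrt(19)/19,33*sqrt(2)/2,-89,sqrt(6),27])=[-89,-39*sqrt(19)/19,sqrt(6),33*sqrt(2)/2,27]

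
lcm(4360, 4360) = 4360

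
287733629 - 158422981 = 129310648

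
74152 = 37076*2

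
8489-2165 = 6324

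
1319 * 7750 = 10222250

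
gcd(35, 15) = 5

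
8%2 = 0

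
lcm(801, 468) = 41652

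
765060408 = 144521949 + 620538459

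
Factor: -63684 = -1*2^2*3^2*29^1*61^1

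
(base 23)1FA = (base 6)4032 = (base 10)884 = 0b1101110100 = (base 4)31310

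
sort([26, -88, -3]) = [-88, -3, 26]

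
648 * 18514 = 11997072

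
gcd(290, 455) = 5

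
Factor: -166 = -1*2^1*83^1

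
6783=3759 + 3024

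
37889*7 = 265223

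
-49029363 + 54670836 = 5641473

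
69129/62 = 1114 + 61/62 ≈ 1114.98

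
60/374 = 30/187≈0.160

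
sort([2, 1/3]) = [1/3, 2]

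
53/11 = 4 + 9/11 ≈ 4.82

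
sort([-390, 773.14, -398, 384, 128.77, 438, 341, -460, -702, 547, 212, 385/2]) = [-702, -460, -398, -390, 128.77, 385/2, 212, 341, 384, 438, 547, 773.14]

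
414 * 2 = 828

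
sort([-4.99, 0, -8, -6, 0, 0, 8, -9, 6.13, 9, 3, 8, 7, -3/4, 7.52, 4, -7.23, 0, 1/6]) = [-9, -8, -7.23, -6, -4.99, -3/4, 0, 0, 0, 0, 1/6, 3, 4, 6.13, 7, 7.52, 8, 8, 9]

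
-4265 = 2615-6880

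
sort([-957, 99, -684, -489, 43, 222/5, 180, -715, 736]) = [-957, -715, -684, -489, 43, 222/5, 99, 180, 736]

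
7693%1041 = 406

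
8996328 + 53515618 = 62511946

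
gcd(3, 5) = 1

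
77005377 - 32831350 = 44174027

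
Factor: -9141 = -1*3^1*11^1*277^1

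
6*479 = 2874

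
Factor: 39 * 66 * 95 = 2^1 * 3^2 * 5^1 * 11^1 * 13^1 * 19^1 = 244530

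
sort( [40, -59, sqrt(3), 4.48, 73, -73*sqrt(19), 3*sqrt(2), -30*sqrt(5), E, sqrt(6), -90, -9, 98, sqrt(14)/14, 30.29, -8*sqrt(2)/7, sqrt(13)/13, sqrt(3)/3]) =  [-73*sqrt(19), -90, -30*sqrt(5), -59, -9, -8*sqrt(2)/7, sqrt(14)/14, sqrt(13)/13, sqrt(3)/3, sqrt(3), sqrt(6), E, 3*sqrt(2), 4.48, 30.29, 40, 73, 98]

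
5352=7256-1904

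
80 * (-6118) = -489440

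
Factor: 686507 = 137^1*5011^1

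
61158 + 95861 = 157019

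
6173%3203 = 2970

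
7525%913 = 221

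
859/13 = 66 + 1/13 ≈ 66.08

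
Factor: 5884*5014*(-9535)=-1*2^3*5^1*23^1*109^1*1471^1*1907^1=-281305155160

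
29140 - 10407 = 18733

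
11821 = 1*11821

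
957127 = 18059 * 53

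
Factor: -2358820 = -1 * 2^2 * 5^1 * 59^1 * 1999^1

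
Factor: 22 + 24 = 2^1*23^1 = 46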